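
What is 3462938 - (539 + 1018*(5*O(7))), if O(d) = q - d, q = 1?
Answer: 3492939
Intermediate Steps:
O(d) = 1 - d
3462938 - (539 + 1018*(5*O(7))) = 3462938 - (539 + 1018*(5*(1 - 1*7))) = 3462938 - (539 + 1018*(5*(1 - 7))) = 3462938 - (539 + 1018*(5*(-6))) = 3462938 - (539 + 1018*(-30)) = 3462938 - (539 - 30540) = 3462938 - 1*(-30001) = 3462938 + 30001 = 3492939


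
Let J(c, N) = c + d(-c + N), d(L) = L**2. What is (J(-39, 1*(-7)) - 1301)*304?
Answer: -96064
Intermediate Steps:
J(c, N) = c + (N - c)**2 (J(c, N) = c + (-c + N)**2 = c + (N - c)**2)
(J(-39, 1*(-7)) - 1301)*304 = ((-39 + (1*(-7) - 1*(-39))**2) - 1301)*304 = ((-39 + (-7 + 39)**2) - 1301)*304 = ((-39 + 32**2) - 1301)*304 = ((-39 + 1024) - 1301)*304 = (985 - 1301)*304 = -316*304 = -96064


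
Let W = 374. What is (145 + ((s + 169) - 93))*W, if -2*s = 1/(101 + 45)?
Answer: 12067297/146 ≈ 82653.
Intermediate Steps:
s = -1/292 (s = -1/(2*(101 + 45)) = -½/146 = -½*1/146 = -1/292 ≈ -0.0034247)
(145 + ((s + 169) - 93))*W = (145 + ((-1/292 + 169) - 93))*374 = (145 + (49347/292 - 93))*374 = (145 + 22191/292)*374 = (64531/292)*374 = 12067297/146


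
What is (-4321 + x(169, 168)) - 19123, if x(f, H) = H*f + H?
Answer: 5116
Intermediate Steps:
x(f, H) = H + H*f
(-4321 + x(169, 168)) - 19123 = (-4321 + 168*(1 + 169)) - 19123 = (-4321 + 168*170) - 19123 = (-4321 + 28560) - 19123 = 24239 - 19123 = 5116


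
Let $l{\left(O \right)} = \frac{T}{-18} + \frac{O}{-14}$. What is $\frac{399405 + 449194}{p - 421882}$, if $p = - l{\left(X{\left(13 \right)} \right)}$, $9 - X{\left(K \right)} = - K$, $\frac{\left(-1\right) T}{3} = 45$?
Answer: $- \frac{11880386}{5906431} \approx -2.0114$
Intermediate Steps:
$T = -135$ ($T = \left(-3\right) 45 = -135$)
$X{\left(K \right)} = 9 + K$ ($X{\left(K \right)} = 9 - - K = 9 + K$)
$l{\left(O \right)} = \frac{15}{2} - \frac{O}{14}$ ($l{\left(O \right)} = - \frac{135}{-18} + \frac{O}{-14} = \left(-135\right) \left(- \frac{1}{18}\right) + O \left(- \frac{1}{14}\right) = \frac{15}{2} - \frac{O}{14}$)
$p = - \frac{83}{14}$ ($p = - (\frac{15}{2} - \frac{9 + 13}{14}) = - (\frac{15}{2} - \frac{11}{7}) = \left(-1\right) \frac{83}{14} = - \frac{83}{14} \approx -5.9286$)
$\frac{399405 + 449194}{p - 421882} = \frac{399405 + 449194}{- \frac{83}{14} - 421882} = \frac{848599}{- \frac{5906431}{14}} = 848599 \left(- \frac{14}{5906431}\right) = - \frac{11880386}{5906431}$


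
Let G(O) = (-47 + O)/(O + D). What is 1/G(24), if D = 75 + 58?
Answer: -157/23 ≈ -6.8261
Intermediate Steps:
D = 133
G(O) = (-47 + O)/(133 + O) (G(O) = (-47 + O)/(O + 133) = (-47 + O)/(133 + O))
1/G(24) = 1/((-47 + 24)/(133 + 24)) = 1/(-23/157) = -157/23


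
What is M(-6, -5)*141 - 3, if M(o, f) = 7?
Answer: 984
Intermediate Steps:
M(-6, -5)*141 - 3 = 7*141 - 3 = 987 - 3 = 984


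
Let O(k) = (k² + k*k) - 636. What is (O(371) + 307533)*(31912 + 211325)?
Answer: 141607473423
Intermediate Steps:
O(k) = -636 + 2*k² (O(k) = (k² + k²) - 636 = 2*k² - 636 = -636 + 2*k²)
(O(371) + 307533)*(31912 + 211325) = ((-636 + 2*371²) + 307533)*(31912 + 211325) = ((-636 + 2*137641) + 307533)*243237 = ((-636 + 275282) + 307533)*243237 = (274646 + 307533)*243237 = 582179*243237 = 141607473423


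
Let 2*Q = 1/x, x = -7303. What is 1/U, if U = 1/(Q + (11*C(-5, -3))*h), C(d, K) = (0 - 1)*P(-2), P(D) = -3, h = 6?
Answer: 2891987/14606 ≈ 198.00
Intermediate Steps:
Q = -1/14606 (Q = (½)/(-7303) = (½)*(-1/7303) = -1/14606 ≈ -6.8465e-5)
C(d, K) = 3 (C(d, K) = (0 - 1)*(-3) = -1*(-3) = 3)
U = 14606/2891987 (U = 1/(-1/14606 + (11*3)*6) = 1/(-1/14606 + 33*6) = 1/(-1/14606 + 198) = 1/(2891987/14606) = 14606/2891987 ≈ 0.0050505)
1/U = 1/(14606/2891987) = 2891987/14606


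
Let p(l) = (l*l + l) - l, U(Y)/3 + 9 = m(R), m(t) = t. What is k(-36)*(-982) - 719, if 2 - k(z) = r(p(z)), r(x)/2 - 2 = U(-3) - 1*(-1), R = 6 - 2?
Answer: -26251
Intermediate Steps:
R = 4
U(Y) = -15 (U(Y) = -27 + 3*4 = -27 + 12 = -15)
p(l) = l² (p(l) = (l² + l) - l = (l + l²) - l = l²)
r(x) = -24 (r(x) = 4 + 2*(-15 - 1*(-1)) = 4 + 2*(-15 + 1) = 4 + 2*(-14) = 4 - 28 = -24)
k(z) = 26 (k(z) = 2 - 1*(-24) = 2 + 24 = 26)
k(-36)*(-982) - 719 = 26*(-982) - 719 = -25532 - 719 = -26251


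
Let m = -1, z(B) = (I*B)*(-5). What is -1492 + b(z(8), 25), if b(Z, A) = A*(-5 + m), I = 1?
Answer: -1642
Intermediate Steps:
z(B) = -5*B (z(B) = (1*B)*(-5) = B*(-5) = -5*B)
b(Z, A) = -6*A (b(Z, A) = A*(-5 - 1) = A*(-6) = -6*A)
-1492 + b(z(8), 25) = -1492 - 6*25 = -1492 - 150 = -1642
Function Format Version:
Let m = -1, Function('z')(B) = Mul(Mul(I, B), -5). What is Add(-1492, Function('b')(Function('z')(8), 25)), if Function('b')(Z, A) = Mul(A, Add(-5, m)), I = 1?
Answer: -1642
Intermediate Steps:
Function('z')(B) = Mul(-5, B) (Function('z')(B) = Mul(Mul(1, B), -5) = Mul(B, -5) = Mul(-5, B))
Function('b')(Z, A) = Mul(-6, A) (Function('b')(Z, A) = Mul(A, Add(-5, -1)) = Mul(A, -6) = Mul(-6, A))
Add(-1492, Function('b')(Function('z')(8), 25)) = Add(-1492, Mul(-6, 25)) = Add(-1492, -150) = -1642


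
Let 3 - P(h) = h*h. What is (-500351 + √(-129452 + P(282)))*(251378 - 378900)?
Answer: 63805760222 - 127522*I*√208973 ≈ 6.3806e+10 - 5.8295e+7*I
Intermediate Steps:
P(h) = 3 - h² (P(h) = 3 - h*h = 3 - h²)
(-500351 + √(-129452 + P(282)))*(251378 - 378900) = (-500351 + √(-129452 + (3 - 1*282²)))*(251378 - 378900) = (-500351 + √(-129452 + (3 - 1*79524)))*(-127522) = (-500351 + √(-129452 + (3 - 79524)))*(-127522) = (-500351 + √(-129452 - 79521))*(-127522) = (-500351 + √(-208973))*(-127522) = (-500351 + I*√208973)*(-127522) = 63805760222 - 127522*I*√208973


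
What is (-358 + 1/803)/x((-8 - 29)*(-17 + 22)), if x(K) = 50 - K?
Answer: -287473/188705 ≈ -1.5234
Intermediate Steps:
(-358 + 1/803)/x((-8 - 29)*(-17 + 22)) = (-358 + 1/803)/(50 - (-8 - 29)*(-17 + 22)) = (-358 + 1*(1/803))/(50 - (-37)*5) = (-358 + 1/803)/(50 - 1*(-185)) = -287473/(803*(50 + 185)) = -287473/803/235 = -287473/803*1/235 = -287473/188705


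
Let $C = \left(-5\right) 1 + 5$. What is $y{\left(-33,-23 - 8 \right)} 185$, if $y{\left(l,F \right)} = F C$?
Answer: $0$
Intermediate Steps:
$C = 0$ ($C = -5 + 5 = 0$)
$y{\left(l,F \right)} = 0$ ($y{\left(l,F \right)} = F 0 = 0$)
$y{\left(-33,-23 - 8 \right)} 185 = 0 \cdot 185 = 0$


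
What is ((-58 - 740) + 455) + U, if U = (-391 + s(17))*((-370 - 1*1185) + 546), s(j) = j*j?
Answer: 102575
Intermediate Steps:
s(j) = j**2
U = 102918 (U = (-391 + 17**2)*((-370 - 1*1185) + 546) = (-391 + 289)*((-370 - 1185) + 546) = -102*(-1555 + 546) = -102*(-1009) = 102918)
((-58 - 740) + 455) + U = ((-58 - 740) + 455) + 102918 = (-798 + 455) + 102918 = -343 + 102918 = 102575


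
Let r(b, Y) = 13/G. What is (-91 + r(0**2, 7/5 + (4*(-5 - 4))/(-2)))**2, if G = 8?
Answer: 511225/64 ≈ 7987.9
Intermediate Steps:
r(b, Y) = 13/8
(-91 + r(0**2, 7/5 + (4*(-5 - 4))/(-2)))**2 = (-91 + 13/8)**2 = (-715/8)**2 = 511225/64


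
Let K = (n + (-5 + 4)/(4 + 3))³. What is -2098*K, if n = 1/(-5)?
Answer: 3625344/42875 ≈ 84.556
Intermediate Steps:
n = -⅕ ≈ -0.20000
K = -1728/42875 (K = (-⅕ + (-5 + 4)/(4 + 3))³ = (-⅕ - 1/7)³ = (-⅕ - 1*⅐)³ = (-⅕ - ⅐)³ = (-12/35)³ = -1728/42875 ≈ -0.040303)
-2098*K = -2098*(-1728/42875) = 3625344/42875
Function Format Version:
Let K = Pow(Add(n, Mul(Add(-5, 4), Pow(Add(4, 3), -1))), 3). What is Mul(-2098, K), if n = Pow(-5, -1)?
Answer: Rational(3625344, 42875) ≈ 84.556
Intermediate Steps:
n = Rational(-1, 5) ≈ -0.20000
K = Rational(-1728, 42875) (K = Pow(Add(Rational(-1, 5), Mul(Add(-5, 4), Pow(Add(4, 3), -1))), 3) = Pow(Add(Rational(-1, 5), Mul(-1, Pow(7, -1))), 3) = Pow(Add(Rational(-1, 5), Mul(-1, Rational(1, 7))), 3) = Pow(Add(Rational(-1, 5), Rational(-1, 7)), 3) = Pow(Rational(-12, 35), 3) = Rational(-1728, 42875) ≈ -0.040303)
Mul(-2098, K) = Mul(-2098, Rational(-1728, 42875)) = Rational(3625344, 42875)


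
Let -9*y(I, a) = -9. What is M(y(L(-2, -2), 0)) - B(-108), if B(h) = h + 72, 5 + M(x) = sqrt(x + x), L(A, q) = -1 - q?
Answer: 31 + sqrt(2) ≈ 32.414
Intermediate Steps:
y(I, a) = 1 (y(I, a) = -1/9*(-9) = 1)
M(x) = -5 + sqrt(2)*sqrt(x) (M(x) = -5 + sqrt(x + x) = -5 + sqrt(2*x) = -5 + sqrt(2)*sqrt(x))
B(h) = 72 + h
M(y(L(-2, -2), 0)) - B(-108) = (-5 + sqrt(2)*sqrt(1)) - (72 - 108) = (-5 + sqrt(2)*1) - 1*(-36) = (-5 + sqrt(2)) + 36 = 31 + sqrt(2)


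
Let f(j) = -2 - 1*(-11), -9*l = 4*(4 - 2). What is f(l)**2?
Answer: 81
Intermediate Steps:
l = -8/9 (l = -4*(4 - 2)/9 = -4*2/9 = -1/9*8 = -8/9 ≈ -0.88889)
f(j) = 9 (f(j) = -2 + 11 = 9)
f(l)**2 = 9**2 = 81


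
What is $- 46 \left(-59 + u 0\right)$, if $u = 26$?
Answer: $2714$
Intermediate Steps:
$- 46 \left(-59 + u 0\right) = - 46 \left(-59 + 26 \cdot 0\right) = - 46 \left(-59 + 0\right) = \left(-46\right) \left(-59\right) = 2714$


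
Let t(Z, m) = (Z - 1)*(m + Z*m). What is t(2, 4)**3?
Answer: 1728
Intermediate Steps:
t(Z, m) = (-1 + Z)*(m + Z*m)
t(2, 4)**3 = (4*(-1 + 2**2))**3 = (4*(-1 + 4))**3 = (4*3)**3 = 12**3 = 1728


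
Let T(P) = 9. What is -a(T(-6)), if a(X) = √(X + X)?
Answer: -3*√2 ≈ -4.2426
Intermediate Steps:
a(X) = √2*√X (a(X) = √(2*X) = √2*√X)
-a(T(-6)) = -√2*√9 = -√2*3 = -3*√2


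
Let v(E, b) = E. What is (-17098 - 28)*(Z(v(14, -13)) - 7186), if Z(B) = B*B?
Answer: 119710740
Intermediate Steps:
Z(B) = B²
(-17098 - 28)*(Z(v(14, -13)) - 7186) = (-17098 - 28)*(14² - 7186) = -17126*(196 - 7186) = -17126*(-6990) = 119710740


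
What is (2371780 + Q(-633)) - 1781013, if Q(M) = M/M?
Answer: 590768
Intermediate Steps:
Q(M) = 1
(2371780 + Q(-633)) - 1781013 = (2371780 + 1) - 1781013 = 2371781 - 1781013 = 590768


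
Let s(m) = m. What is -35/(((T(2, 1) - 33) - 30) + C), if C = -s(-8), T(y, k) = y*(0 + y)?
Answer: 35/51 ≈ 0.68627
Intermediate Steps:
T(y, k) = y² (T(y, k) = y*y = y²)
C = 8 (C = -1*(-8) = 8)
-35/(((T(2, 1) - 33) - 30) + C) = -35/(((2² - 33) - 30) + 8) = -35/(((4 - 33) - 30) + 8) = -35/((-29 - 30) + 8) = -35/(-59 + 8) = -35/(-51) = -35*(-1/51) = 35/51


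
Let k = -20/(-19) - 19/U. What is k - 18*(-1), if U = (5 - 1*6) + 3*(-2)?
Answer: 2895/133 ≈ 21.767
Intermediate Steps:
U = -7 (U = (5 - 6) - 6 = -1 - 6 = -7)
k = 501/133 (k = -20/(-19) - 19/(-7) = -20*(-1/19) - 19*(-1/7) = 20/19 + 19/7 = 501/133 ≈ 3.7669)
k - 18*(-1) = 501/133 - 18*(-1) = 501/133 + 18 = 2895/133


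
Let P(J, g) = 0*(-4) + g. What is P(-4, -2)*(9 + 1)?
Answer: -20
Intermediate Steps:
P(J, g) = g (P(J, g) = 0 + g = g)
P(-4, -2)*(9 + 1) = -2*(9 + 1) = -2*10 = -20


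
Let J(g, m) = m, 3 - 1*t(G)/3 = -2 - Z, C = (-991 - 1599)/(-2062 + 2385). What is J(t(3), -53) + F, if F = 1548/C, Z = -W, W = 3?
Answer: -318637/1295 ≈ -246.05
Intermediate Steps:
Z = -3 (Z = -1*3 = -3)
C = -2590/323 ≈ -8.0186
t(G) = 6 (t(G) = 9 - 3*(-2 - 1*(-3)) = 9 - 3*(-2 + 3) = 9 - 3*1 = 9 - 3 = 6)
F = -250002/1295 (F = 1548/(-2590/323) = 1548*(-323/2590) = -250002/1295 ≈ -193.05)
J(t(3), -53) + F = -53 - 250002/1295 = -318637/1295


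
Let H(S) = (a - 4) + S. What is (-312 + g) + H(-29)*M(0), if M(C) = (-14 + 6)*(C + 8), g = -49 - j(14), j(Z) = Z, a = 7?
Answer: 1289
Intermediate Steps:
H(S) = 3 + S (H(S) = (7 - 4) + S = 3 + S)
g = -63 (g = -49 - 1*14 = -49 - 14 = -63)
M(C) = -64 - 8*C (M(C) = -8*(8 + C) = -64 - 8*C)
(-312 + g) + H(-29)*M(0) = (-312 - 63) + (3 - 29)*(-64 - 8*0) = -375 - 26*(-64 + 0) = -375 - 26*(-64) = -375 + 1664 = 1289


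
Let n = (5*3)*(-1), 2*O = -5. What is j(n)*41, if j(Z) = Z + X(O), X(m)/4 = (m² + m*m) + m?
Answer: 1025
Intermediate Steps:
O = -5/2 (O = (½)*(-5) = -5/2 ≈ -2.5000)
X(m) = 4*m + 8*m² (X(m) = 4*((m² + m*m) + m) = 4*((m² + m²) + m) = 4*(2*m² + m) = 4*(m + 2*m²) = 4*m + 8*m²)
n = -15 (n = 15*(-1) = -15)
j(Z) = 40 + Z (j(Z) = Z + 4*(-5/2)*(1 + 2*(-5/2)) = Z + 4*(-5/2)*(1 - 5) = Z + 4*(-5/2)*(-4) = Z + 40 = 40 + Z)
j(n)*41 = (40 - 15)*41 = 25*41 = 1025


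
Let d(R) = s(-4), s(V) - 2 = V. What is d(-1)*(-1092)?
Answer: 2184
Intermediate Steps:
s(V) = 2 + V
d(R) = -2 (d(R) = 2 - 4 = -2)
d(-1)*(-1092) = -2*(-1092) = 2184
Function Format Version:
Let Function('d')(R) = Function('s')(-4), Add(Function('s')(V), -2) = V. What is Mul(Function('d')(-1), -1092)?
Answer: 2184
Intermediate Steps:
Function('s')(V) = Add(2, V)
Function('d')(R) = -2 (Function('d')(R) = Add(2, -4) = -2)
Mul(Function('d')(-1), -1092) = Mul(-2, -1092) = 2184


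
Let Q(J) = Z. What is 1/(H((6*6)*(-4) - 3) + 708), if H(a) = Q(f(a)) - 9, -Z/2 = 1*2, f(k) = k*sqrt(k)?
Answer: 1/695 ≈ 0.0014388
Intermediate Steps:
f(k) = k**(3/2)
Z = -4 (Z = -2*2 = -4)
Q(J) = -4
H(a) = -13 (H(a) = -4 - 9 = -13)
1/(H((6*6)*(-4) - 3) + 708) = 1/(-13 + 708) = 1/695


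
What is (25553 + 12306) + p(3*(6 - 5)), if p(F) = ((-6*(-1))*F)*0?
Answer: 37859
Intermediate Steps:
p(F) = 0 (p(F) = (6*F)*0 = 0)
(25553 + 12306) + p(3*(6 - 5)) = (25553 + 12306) + 0 = 37859 + 0 = 37859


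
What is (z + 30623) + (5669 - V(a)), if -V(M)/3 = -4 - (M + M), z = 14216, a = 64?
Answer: 50112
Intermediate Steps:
V(M) = 12 + 6*M (V(M) = -3*(-4 - (M + M)) = -3*(-4 - 2*M) = 12 + 6*M)
(z + 30623) + (5669 - V(a)) = (14216 + 30623) + (5669 - (12 + 6*64)) = 44839 + (5669 - (12 + 384)) = 44839 + (5669 - 1*396) = 44839 + (5669 - 396) = 44839 + 5273 = 50112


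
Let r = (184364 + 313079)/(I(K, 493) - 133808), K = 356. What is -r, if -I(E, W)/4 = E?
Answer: 497443/135232 ≈ 3.6784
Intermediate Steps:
I(E, W) = -4*E
r = -497443/135232 (r = (184364 + 313079)/(-4*356 - 133808) = 497443/(-1424 - 133808) = 497443/(-135232) = 497443*(-1/135232) = -497443/135232 ≈ -3.6784)
-r = -1*(-497443/135232) = 497443/135232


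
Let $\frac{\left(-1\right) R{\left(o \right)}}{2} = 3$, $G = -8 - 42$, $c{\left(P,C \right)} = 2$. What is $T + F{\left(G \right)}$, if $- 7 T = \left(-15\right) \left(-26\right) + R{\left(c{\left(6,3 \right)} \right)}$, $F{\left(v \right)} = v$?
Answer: $- \frac{734}{7} \approx -104.86$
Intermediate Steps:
$G = -50$ ($G = -8 - 42 = -50$)
$R{\left(o \right)} = -6$ ($R{\left(o \right)} = \left(-2\right) 3 = -6$)
$T = - \frac{384}{7}$ ($T = - \frac{\left(-15\right) \left(-26\right) - 6}{7} = - \frac{390 - 6}{7} = \left(- \frac{1}{7}\right) 384 = - \frac{384}{7} \approx -54.857$)
$T + F{\left(G \right)} = - \frac{384}{7} - 50 = - \frac{734}{7}$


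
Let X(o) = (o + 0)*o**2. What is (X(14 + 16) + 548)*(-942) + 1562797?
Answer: -24387419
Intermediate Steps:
X(o) = o**3 (X(o) = o*o**2 = o**3)
(X(14 + 16) + 548)*(-942) + 1562797 = ((14 + 16)**3 + 548)*(-942) + 1562797 = (30**3 + 548)*(-942) + 1562797 = (27000 + 548)*(-942) + 1562797 = 27548*(-942) + 1562797 = -25950216 + 1562797 = -24387419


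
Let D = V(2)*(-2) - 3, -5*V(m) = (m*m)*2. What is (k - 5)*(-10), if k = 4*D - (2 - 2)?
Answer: 42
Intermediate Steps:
V(m) = -2*m²/5 (V(m) = -m*m*2/5 = -m²*2/5 = -2*m²/5)
D = ⅕ (D = -⅖*2²*(-2) - 3 = -⅖*4*(-2) - 3 = -8/5*(-2) - 3 = 16/5 - 3 = ⅕ ≈ 0.20000)
k = ⅘ (k = 4*(⅕) - (2 - 2) = ⅘ - 1*0 = ⅘ + 0 = ⅘ ≈ 0.80000)
(k - 5)*(-10) = (⅘ - 5)*(-10) = -21/5*(-10) = 42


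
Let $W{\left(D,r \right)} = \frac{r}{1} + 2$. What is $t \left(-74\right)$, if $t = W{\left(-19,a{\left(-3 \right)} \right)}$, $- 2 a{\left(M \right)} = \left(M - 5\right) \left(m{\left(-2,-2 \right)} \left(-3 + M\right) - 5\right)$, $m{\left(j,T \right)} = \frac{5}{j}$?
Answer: $-3108$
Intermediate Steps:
$a{\left(M \right)} = - \frac{\left(-5 + M\right) \left(\frac{5}{2} - \frac{5 M}{2}\right)}{2}$ ($a{\left(M \right)} = - \frac{\left(M - 5\right) \left(\frac{5}{-2} \left(-3 + M\right) - 5\right)}{2} = - \frac{\left(-5 + M\right) \left(5 \left(- \frac{1}{2}\right) \left(-3 + M\right) - 5\right)}{2} = - \frac{\left(-5 + M\right) \left(- \frac{5 \left(-3 + M\right)}{2} - 5\right)}{2} = - \frac{\left(-5 + M\right) \left(\left(\frac{15}{2} - \frac{5 M}{2}\right) - 5\right)}{2} = - \frac{\left(-5 + M\right) \left(\frac{5}{2} - \frac{5 M}{2}\right)}{2}$)
$W{\left(D,r \right)} = 2 + r$ ($W{\left(D,r \right)} = r 1 + 2 = r + 2 = 2 + r$)
$t = 42$ ($t = 2 + \left(\frac{25}{4} - - \frac{45}{2} + \frac{5 \left(-3\right)^{2}}{4}\right) = 2 + \left(\frac{25}{4} + \frac{45}{2} + \frac{5}{4} \cdot 9\right) = 2 + \left(\frac{25}{4} + \frac{45}{2} + \frac{45}{4}\right) = 2 + 40 = 42$)
$t \left(-74\right) = 42 \left(-74\right) = -3108$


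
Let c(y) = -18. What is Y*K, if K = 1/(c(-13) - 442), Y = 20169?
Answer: -20169/460 ≈ -43.846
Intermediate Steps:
K = -1/460 (K = 1/(-18 - 442) = 1/(-460) = -1/460 ≈ -0.0021739)
Y*K = 20169*(-1/460) = -20169/460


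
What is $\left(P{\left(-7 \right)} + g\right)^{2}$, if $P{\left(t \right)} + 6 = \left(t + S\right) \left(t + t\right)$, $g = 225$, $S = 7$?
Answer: $47961$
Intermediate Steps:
$P{\left(t \right)} = -6 + 2 t \left(7 + t\right)$ ($P{\left(t \right)} = -6 + \left(t + 7\right) \left(t + t\right) = -6 + \left(7 + t\right) 2 t = -6 + 2 t \left(7 + t\right)$)
$\left(P{\left(-7 \right)} + g\right)^{2} = \left(\left(-6 + 2 \left(-7\right)^{2} + 14 \left(-7\right)\right) + 225\right)^{2} = \left(\left(-6 + 2 \cdot 49 - 98\right) + 225\right)^{2} = \left(\left(-6 + 98 - 98\right) + 225\right)^{2} = \left(-6 + 225\right)^{2} = 219^{2} = 47961$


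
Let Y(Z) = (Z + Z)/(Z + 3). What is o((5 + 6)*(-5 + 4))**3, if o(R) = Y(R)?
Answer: 1331/64 ≈ 20.797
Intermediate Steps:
Y(Z) = 2*Z/(3 + Z) (Y(Z) = (2*Z)/(3 + Z) = 2*Z/(3 + Z))
o(R) = 2*R/(3 + R)
o((5 + 6)*(-5 + 4))**3 = (2*((5 + 6)*(-5 + 4))/(3 + (5 + 6)*(-5 + 4)))**3 = (2*(11*(-1))/(3 + 11*(-1)))**3 = (2*(-11)/(3 - 11))**3 = (2*(-11)/(-8))**3 = (2*(-11)*(-1/8))**3 = (11/4)**3 = 1331/64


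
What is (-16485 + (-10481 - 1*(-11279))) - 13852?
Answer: -29539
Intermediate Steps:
(-16485 + (-10481 - 1*(-11279))) - 13852 = (-16485 + (-10481 + 11279)) - 13852 = (-16485 + 798) - 13852 = -15687 - 13852 = -29539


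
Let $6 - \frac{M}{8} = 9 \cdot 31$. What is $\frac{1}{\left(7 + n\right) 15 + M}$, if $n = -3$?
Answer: $- \frac{1}{2124} \approx -0.00047081$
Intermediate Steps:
$M = -2184$ ($M = 48 - 8 \cdot 9 \cdot 31 = 48 - 2232 = -2184$)
$\frac{1}{\left(7 + n\right) 15 + M} = \frac{1}{\left(7 - 3\right) 15 - 2184} = \frac{1}{4 \cdot 15 - 2184} = \frac{1}{60 - 2184} = \frac{1}{-2124} = - \frac{1}{2124}$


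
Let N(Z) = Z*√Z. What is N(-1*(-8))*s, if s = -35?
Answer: -560*√2 ≈ -791.96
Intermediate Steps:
N(Z) = Z^(3/2)
N(-1*(-8))*s = (-1*(-8))^(3/2)*(-35) = 8^(3/2)*(-35) = (16*√2)*(-35) = -560*√2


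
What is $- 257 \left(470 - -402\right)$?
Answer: $-224104$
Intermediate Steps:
$- 257 \left(470 - -402\right) = - 257 \left(470 + 402\right) = \left(-257\right) 872 = -224104$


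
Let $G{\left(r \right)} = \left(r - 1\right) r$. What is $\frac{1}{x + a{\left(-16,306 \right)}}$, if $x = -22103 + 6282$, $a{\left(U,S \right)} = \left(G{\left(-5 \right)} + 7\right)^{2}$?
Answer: $- \frac{1}{14452} \approx -6.9195 \cdot 10^{-5}$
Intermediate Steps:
$G{\left(r \right)} = r \left(-1 + r\right)$ ($G{\left(r \right)} = \left(-1 + r\right) r = r \left(-1 + r\right)$)
$a{\left(U,S \right)} = 1369$ ($a{\left(U,S \right)} = \left(- 5 \left(-1 - 5\right) + 7\right)^{2} = \left(\left(-5\right) \left(-6\right) + 7\right)^{2} = \left(30 + 7\right)^{2} = 37^{2} = 1369$)
$x = -15821$
$\frac{1}{x + a{\left(-16,306 \right)}} = \frac{1}{-15821 + 1369} = \frac{1}{-14452} = - \frac{1}{14452}$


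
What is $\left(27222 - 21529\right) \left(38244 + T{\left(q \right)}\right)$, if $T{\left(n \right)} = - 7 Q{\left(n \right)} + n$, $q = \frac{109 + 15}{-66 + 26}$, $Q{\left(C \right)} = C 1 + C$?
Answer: $\frac{2179525199}{10} \approx 2.1795 \cdot 10^{8}$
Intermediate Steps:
$Q{\left(C \right)} = 2 C$ ($Q{\left(C \right)} = C + C = 2 C$)
$q = - \frac{31}{10}$ ($q = \frac{124}{-40} = 124 \left(- \frac{1}{40}\right) = - \frac{31}{10} \approx -3.1$)
$T{\left(n \right)} = - 13 n$ ($T{\left(n \right)} = - 7 \cdot 2 n + n = - 14 n + n = - 13 n$)
$\left(27222 - 21529\right) \left(38244 + T{\left(q \right)}\right) = \left(27222 - 21529\right) \left(38244 - - \frac{403}{10}\right) = 5693 \left(38244 + \frac{403}{10}\right) = 5693 \cdot \frac{382843}{10} = \frac{2179525199}{10}$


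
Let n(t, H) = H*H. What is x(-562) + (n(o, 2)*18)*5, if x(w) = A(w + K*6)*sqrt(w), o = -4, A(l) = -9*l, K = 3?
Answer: 360 + 4896*I*sqrt(562) ≈ 360.0 + 1.1607e+5*I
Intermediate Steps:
n(t, H) = H**2
x(w) = sqrt(w)*(-162 - 9*w) (x(w) = (-9*(w + 3*6))*sqrt(w) = (-9*(w + 18))*sqrt(w) = (-9*(18 + w))*sqrt(w) = (-162 - 9*w)*sqrt(w) = sqrt(w)*(-162 - 9*w))
x(-562) + (n(o, 2)*18)*5 = 9*sqrt(-562)*(-18 - 1*(-562)) + (2**2*18)*5 = 9*(I*sqrt(562))*(-18 + 562) + (4*18)*5 = 9*(I*sqrt(562))*544 + 72*5 = 4896*I*sqrt(562) + 360 = 360 + 4896*I*sqrt(562)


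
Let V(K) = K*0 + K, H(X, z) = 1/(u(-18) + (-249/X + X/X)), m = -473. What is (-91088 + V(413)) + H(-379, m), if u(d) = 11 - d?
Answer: -1053552446/11619 ≈ -90675.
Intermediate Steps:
H(X, z) = 1/(30 - 249/X) (H(X, z) = 1/((11 - 1*(-18)) + (-249/X + X/X)) = 1/((11 + 18) + (-249/X + 1)) = 1/(29 + (1 - 249/X)) = 1/(30 - 249/X))
V(K) = K (V(K) = 0 + K = K)
(-91088 + V(413)) + H(-379, m) = (-91088 + 413) + (1/3)*(-379)/(-83 + 10*(-379)) = -90675 + (1/3)*(-379)/(-83 - 3790) = -90675 + (1/3)*(-379)/(-3873) = -90675 + (1/3)*(-379)*(-1/3873) = -90675 + 379/11619 = -1053552446/11619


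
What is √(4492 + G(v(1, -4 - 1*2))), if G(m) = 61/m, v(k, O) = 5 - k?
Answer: 11*√149/2 ≈ 67.136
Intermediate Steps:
√(4492 + G(v(1, -4 - 1*2))) = √(4492 + 61/(5 - 1*1)) = √(4492 + 61/(5 - 1)) = √(4492 + 61/4) = √(18029/4) = 11*√149/2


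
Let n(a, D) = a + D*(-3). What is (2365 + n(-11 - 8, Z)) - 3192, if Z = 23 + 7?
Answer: -936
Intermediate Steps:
Z = 30
n(a, D) = a - 3*D
(2365 + n(-11 - 8, Z)) - 3192 = (2365 + ((-11 - 8) - 3*30)) - 3192 = (2365 + (-19 - 90)) - 3192 = (2365 - 109) - 3192 = 2256 - 3192 = -936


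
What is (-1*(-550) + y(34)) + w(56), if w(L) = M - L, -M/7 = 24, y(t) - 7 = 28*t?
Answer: 1285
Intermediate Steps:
y(t) = 7 + 28*t
M = -168 (M = -7*24 = -168)
w(L) = -168 - L
(-1*(-550) + y(34)) + w(56) = (-1*(-550) + (7 + 28*34)) + (-168 - 1*56) = (550 + (7 + 952)) + (-168 - 56) = (550 + 959) - 224 = 1509 - 224 = 1285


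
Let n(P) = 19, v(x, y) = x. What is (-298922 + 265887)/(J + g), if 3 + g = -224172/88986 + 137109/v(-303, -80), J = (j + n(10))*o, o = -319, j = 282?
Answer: 49484150585/144515925237 ≈ 0.34241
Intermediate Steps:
J = -96019 (J = (282 + 19)*(-319) = 301*(-319) = -96019)
g = -686088548/1497931 (g = -3 + (-224172/88986 + 137109/(-303)) = -3 + (-224172*1/88986 + 137109*(-1/303)) = -3 + (-37362/14831 - 45703/101) = -3 - 681594755/1497931 = -686088548/1497931 ≈ -458.02)
(-298922 + 265887)/(J + g) = (-298922 + 265887)/(-96019 - 686088548/1497931) = -33035/(-144515925237/1497931) = -33035*(-1497931/144515925237) = 49484150585/144515925237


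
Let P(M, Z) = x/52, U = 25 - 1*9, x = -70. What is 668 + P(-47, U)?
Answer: 17333/26 ≈ 666.65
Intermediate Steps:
U = 16 (U = 25 - 9 = 16)
P(M, Z) = -35/26 (P(M, Z) = -70/52 = -70*1/52 = -35/26)
668 + P(-47, U) = 668 - 35/26 = 17333/26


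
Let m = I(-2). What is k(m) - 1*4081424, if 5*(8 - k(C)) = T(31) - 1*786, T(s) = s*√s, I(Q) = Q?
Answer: -20406294/5 - 31*√31/5 ≈ -4.0813e+6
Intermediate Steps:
m = -2
T(s) = s^(3/2)
k(C) = 826/5 - 31*√31/5 (k(C) = 8 - (31^(3/2) - 1*786)/5 = 8 - (31*√31 - 786)/5 = 8 - (-786 + 31*√31)/5 = 8 + (786/5 - 31*√31/5) = 826/5 - 31*√31/5)
k(m) - 1*4081424 = (826/5 - 31*√31/5) - 1*4081424 = (826/5 - 31*√31/5) - 4081424 = -20406294/5 - 31*√31/5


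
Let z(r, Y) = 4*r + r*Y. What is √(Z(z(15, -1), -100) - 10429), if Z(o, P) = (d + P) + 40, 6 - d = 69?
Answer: 2*I*√2638 ≈ 102.72*I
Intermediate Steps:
d = -63 (d = 6 - 1*69 = 6 - 69 = -63)
z(r, Y) = 4*r + Y*r
Z(o, P) = -23 + P (Z(o, P) = (-63 + P) + 40 = -23 + P)
√(Z(z(15, -1), -100) - 10429) = √((-23 - 100) - 10429) = √(-123 - 10429) = √(-10552) = 2*I*√2638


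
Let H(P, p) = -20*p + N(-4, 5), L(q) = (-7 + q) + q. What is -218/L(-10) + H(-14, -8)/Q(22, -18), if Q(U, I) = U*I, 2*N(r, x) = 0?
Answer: 2278/297 ≈ 7.6700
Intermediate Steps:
N(r, x) = 0 (N(r, x) = (1/2)*0 = 0)
L(q) = -7 + 2*q
Q(U, I) = I*U
H(P, p) = -20*p (H(P, p) = -20*p + 0 = -20*p)
-218/L(-10) + H(-14, -8)/Q(22, -18) = -218/(-7 + 2*(-10)) + (-20*(-8))/((-18*22)) = -218/(-7 - 20) + 160/(-396) = -218/(-27) + 160*(-1/396) = -218*(-1/27) - 40/99 = 218/27 - 40/99 = 2278/297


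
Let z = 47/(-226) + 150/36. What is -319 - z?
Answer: -109483/339 ≈ -322.96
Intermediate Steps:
z = 1342/339 (z = 47*(-1/226) + 150*(1/36) = -47/226 + 25/6 = 1342/339 ≈ 3.9587)
-319 - z = -319 - 1*1342/339 = -319 - 1342/339 = -109483/339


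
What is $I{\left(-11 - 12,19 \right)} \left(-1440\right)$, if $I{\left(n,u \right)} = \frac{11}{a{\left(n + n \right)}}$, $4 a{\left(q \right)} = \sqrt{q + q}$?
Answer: $\frac{31680 i \sqrt{23}}{23} \approx 6605.7 i$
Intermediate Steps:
$a{\left(q \right)} = \frac{\sqrt{2} \sqrt{q}}{4}$ ($a{\left(q \right)} = \frac{\sqrt{q + q}}{4} = \frac{\sqrt{2 q}}{4} = \frac{\sqrt{2} \sqrt{q}}{4}$)
$I{\left(n,u \right)} = \frac{22}{\sqrt{n}}$ ($I{\left(n,u \right)} = \frac{11}{\frac{1}{4} \sqrt{2} \sqrt{n + n}} = \frac{11}{\frac{1}{4} \sqrt{2} \sqrt{2 n}} = \frac{11}{\frac{1}{4} \sqrt{2} \sqrt{2} \sqrt{n}} = \frac{11}{\frac{1}{2} \sqrt{n}} = 11 \frac{2}{\sqrt{n}} = \frac{22}{\sqrt{n}}$)
$I{\left(-11 - 12,19 \right)} \left(-1440\right) = \frac{22}{\sqrt{-11 - 12}} \left(-1440\right) = \frac{22}{i \sqrt{23}} \left(-1440\right) = 22 \left(- \frac{i \sqrt{23}}{23}\right) \left(-1440\right) = - \frac{22 i \sqrt{23}}{23} \left(-1440\right) = \frac{31680 i \sqrt{23}}{23}$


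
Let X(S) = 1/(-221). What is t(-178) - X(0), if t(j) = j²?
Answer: 7002165/221 ≈ 31684.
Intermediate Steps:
X(S) = -1/221
t(-178) - X(0) = (-178)² - 1*(-1/221) = 31684 + 1/221 = 7002165/221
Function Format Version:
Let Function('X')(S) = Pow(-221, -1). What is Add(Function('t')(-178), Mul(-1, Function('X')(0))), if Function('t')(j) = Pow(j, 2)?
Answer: Rational(7002165, 221) ≈ 31684.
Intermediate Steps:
Function('X')(S) = Rational(-1, 221)
Add(Function('t')(-178), Mul(-1, Function('X')(0))) = Add(Pow(-178, 2), Mul(-1, Rational(-1, 221))) = Add(31684, Rational(1, 221)) = Rational(7002165, 221)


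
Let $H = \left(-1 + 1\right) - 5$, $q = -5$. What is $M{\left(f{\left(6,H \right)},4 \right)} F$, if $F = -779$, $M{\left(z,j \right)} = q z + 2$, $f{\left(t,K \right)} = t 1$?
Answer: $21812$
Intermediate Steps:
$H = -5$ ($H = 0 - 5 = -5$)
$f{\left(t,K \right)} = t$
$M{\left(z,j \right)} = 2 - 5 z$ ($M{\left(z,j \right)} = - 5 z + 2 = 2 - 5 z$)
$M{\left(f{\left(6,H \right)},4 \right)} F = \left(2 - 30\right) \left(-779\right) = \left(-28\right) \left(-779\right) = 21812$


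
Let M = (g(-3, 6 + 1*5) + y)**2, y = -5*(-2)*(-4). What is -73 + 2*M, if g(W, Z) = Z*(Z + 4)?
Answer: 31177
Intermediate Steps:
y = -40 (y = 10*(-4) = -40)
g(W, Z) = Z*(4 + Z)
M = 15625 (M = ((6 + 1*5)*(4 + (6 + 1*5)) - 40)**2 = ((6 + 5)*(4 + (6 + 5)) - 40)**2 = (11*(4 + 11) - 40)**2 = (11*15 - 40)**2 = (165 - 40)**2 = 125**2 = 15625)
-73 + 2*M = -73 + 2*15625 = -73 + 31250 = 31177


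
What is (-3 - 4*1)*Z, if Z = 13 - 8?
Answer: -35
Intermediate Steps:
Z = 5
(-3 - 4*1)*Z = (-3 - 4*1)*5 = (-3 - 4)*5 = -7*5 = -35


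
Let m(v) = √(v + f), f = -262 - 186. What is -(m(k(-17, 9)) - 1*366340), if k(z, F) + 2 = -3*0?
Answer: 366340 - 15*I*√2 ≈ 3.6634e+5 - 21.213*I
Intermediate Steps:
k(z, F) = -2 (k(z, F) = -2 - 3*0 = -2 + 0 = -2)
f = -448
m(v) = √(-448 + v) (m(v) = √(v - 448) = √(-448 + v))
-(m(k(-17, 9)) - 1*366340) = -(√(-448 - 2) - 1*366340) = -(√(-450) - 366340) = -(15*I*√2 - 366340) = -(-366340 + 15*I*√2) = 366340 - 15*I*√2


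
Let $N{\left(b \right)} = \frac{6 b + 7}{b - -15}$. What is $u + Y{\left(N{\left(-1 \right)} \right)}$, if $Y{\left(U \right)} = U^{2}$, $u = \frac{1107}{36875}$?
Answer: $\frac{253847}{7227500} \approx 0.035122$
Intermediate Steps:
$u = \frac{1107}{36875}$ ($u = 1107 \cdot \frac{1}{36875} = \frac{1107}{36875} \approx 0.03002$)
$N{\left(b \right)} = \frac{7 + 6 b}{15 + b}$ ($N{\left(b \right)} = \frac{7 + 6 b}{b + 15} = \frac{7 + 6 b}{15 + b}$)
$u + Y{\left(N{\left(-1 \right)} \right)} = \frac{1107}{36875} + \left(\frac{7 + 6 \left(-1\right)}{15 - 1}\right)^{2} = \frac{1107}{36875} + \left(\frac{7 - 6}{14}\right)^{2} = \frac{1107}{36875} + \left(\frac{1}{14} \cdot 1\right)^{2} = \frac{1107}{36875} + \left(\frac{1}{14}\right)^{2} = \frac{1107}{36875} + \frac{1}{196} = \frac{253847}{7227500}$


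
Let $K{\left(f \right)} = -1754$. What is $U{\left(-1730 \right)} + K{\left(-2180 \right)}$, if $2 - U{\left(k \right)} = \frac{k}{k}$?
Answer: $-1753$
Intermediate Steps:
$U{\left(k \right)} = 1$ ($U{\left(k \right)} = 2 - \frac{k}{k} = 2 - 1 = 1$)
$U{\left(-1730 \right)} + K{\left(-2180 \right)} = 1 - 1754 = -1753$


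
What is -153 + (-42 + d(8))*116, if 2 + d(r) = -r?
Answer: -6185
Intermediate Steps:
d(r) = -2 - r
-153 + (-42 + d(8))*116 = -153 + (-42 + (-2 - 1*8))*116 = -153 + (-42 + (-2 - 8))*116 = -153 + (-42 - 10)*116 = -153 - 52*116 = -153 - 6032 = -6185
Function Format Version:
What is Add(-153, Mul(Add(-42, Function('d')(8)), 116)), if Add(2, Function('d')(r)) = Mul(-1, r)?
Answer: -6185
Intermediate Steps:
Function('d')(r) = Add(-2, Mul(-1, r))
Add(-153, Mul(Add(-42, Function('d')(8)), 116)) = Add(-153, Mul(Add(-42, Add(-2, Mul(-1, 8))), 116)) = Add(-153, Mul(Add(-42, Add(-2, -8)), 116)) = Add(-153, Mul(Add(-42, -10), 116)) = Add(-153, Mul(-52, 116)) = Add(-153, -6032) = -6185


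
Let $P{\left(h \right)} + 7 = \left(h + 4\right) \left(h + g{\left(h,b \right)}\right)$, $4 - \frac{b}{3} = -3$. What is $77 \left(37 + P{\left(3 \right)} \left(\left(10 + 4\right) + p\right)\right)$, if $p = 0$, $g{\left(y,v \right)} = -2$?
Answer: $2849$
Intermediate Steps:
$b = 21$ ($b = 12 - -9 = 12 + 9 = 21$)
$P{\left(h \right)} = -7 + \left(-2 + h\right) \left(4 + h\right)$ ($P{\left(h \right)} = -7 + \left(h + 4\right) \left(h - 2\right) = -7 + \left(4 + h\right) \left(-2 + h\right) = -7 + \left(-2 + h\right) \left(4 + h\right)$)
$77 \left(37 + P{\left(3 \right)} \left(\left(10 + 4\right) + p\right)\right) = 77 \left(37 + \left(-15 + 3^{2} + 2 \cdot 3\right) \left(\left(10 + 4\right) + 0\right)\right) = 77 \left(37 + \left(-15 + 9 + 6\right) \left(14 + 0\right)\right) = 77 \left(37 + 0 \cdot 14\right) = 77 \left(37 + 0\right) = 77 \cdot 37 = 2849$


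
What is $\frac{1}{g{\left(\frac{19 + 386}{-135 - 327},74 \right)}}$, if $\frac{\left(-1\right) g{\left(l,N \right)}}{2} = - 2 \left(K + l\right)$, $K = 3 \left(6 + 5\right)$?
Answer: $\frac{77}{9894} \approx 0.0077825$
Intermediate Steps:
$K = 33$ ($K = 3 \cdot 11 = 33$)
$g{\left(l,N \right)} = 132 + 4 l$ ($g{\left(l,N \right)} = - 2 \left(- 2 \left(33 + l\right)\right) = - 2 \left(-66 - 2 l\right) = 132 + 4 l$)
$\frac{1}{g{\left(\frac{19 + 386}{-135 - 327},74 \right)}} = \frac{1}{132 + 4 \frac{19 + 386}{-135 - 327}} = \frac{1}{132 + 4 \frac{405}{-462}} = \frac{1}{132 + 4 \cdot 405 \left(- \frac{1}{462}\right)} = \frac{1}{132 + 4 \left(- \frac{135}{154}\right)} = \frac{1}{132 - \frac{270}{77}} = \frac{1}{\frac{9894}{77}} = \frac{77}{9894}$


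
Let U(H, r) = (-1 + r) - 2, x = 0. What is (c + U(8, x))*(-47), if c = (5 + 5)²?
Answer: -4559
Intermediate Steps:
c = 100 (c = 10² = 100)
U(H, r) = -3 + r
(c + U(8, x))*(-47) = (100 + (-3 + 0))*(-47) = (100 - 3)*(-47) = 97*(-47) = -4559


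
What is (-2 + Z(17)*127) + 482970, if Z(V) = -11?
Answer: 481571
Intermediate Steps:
(-2 + Z(17)*127) + 482970 = (-2 - 11*127) + 482970 = (-2 - 1397) + 482970 = -1399 + 482970 = 481571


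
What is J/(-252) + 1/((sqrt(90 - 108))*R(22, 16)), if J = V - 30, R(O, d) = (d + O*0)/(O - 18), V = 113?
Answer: -83/252 - I*sqrt(2)/24 ≈ -0.32937 - 0.058926*I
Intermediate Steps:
R(O, d) = d/(-18 + O) (R(O, d) = (d + 0)/(-18 + O) = d/(-18 + O))
J = 83 (J = 113 - 30 = 83)
J/(-252) + 1/((sqrt(90 - 108))*R(22, 16)) = 83/(-252) + 1/((sqrt(90 - 108))*((16/(-18 + 22)))) = 83*(-1/252) + 1/((sqrt(-18))*((16/4))) = -83/252 + 1/(((3*I*sqrt(2)))*((16*(1/4)))) = -83/252 - I*sqrt(2)/6/4 = -83/252 - I*sqrt(2)/6*(1/4) = -83/252 - I*sqrt(2)/24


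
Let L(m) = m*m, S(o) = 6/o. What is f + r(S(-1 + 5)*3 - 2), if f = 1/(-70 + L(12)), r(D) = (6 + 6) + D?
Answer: 537/37 ≈ 14.514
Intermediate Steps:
r(D) = 12 + D
L(m) = m**2
f = 1/74 (f = 1/(-70 + 12**2) = 1/(-70 + 144) = 1/74 ≈ 0.013514)
f + r(S(-1 + 5)*3 - 2) = 1/74 + (12 + ((6/(-1 + 5))*3 - 2)) = 1/74 + (12 + ((6/4)*3 - 2)) = 1/74 + (12 + ((6*(1/4))*3 - 2)) = 1/74 + (12 + ((3/2)*3 - 2)) = 1/74 + (12 + (9/2 - 2)) = 1/74 + (12 + 5/2) = 1/74 + 29/2 = 537/37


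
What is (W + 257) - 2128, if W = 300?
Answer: -1571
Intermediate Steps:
(W + 257) - 2128 = (300 + 257) - 2128 = 557 - 2128 = -1571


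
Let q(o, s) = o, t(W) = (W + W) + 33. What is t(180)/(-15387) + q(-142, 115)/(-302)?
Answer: 344378/774479 ≈ 0.44466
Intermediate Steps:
t(W) = 33 + 2*W (t(W) = 2*W + 33 = 33 + 2*W)
t(180)/(-15387) + q(-142, 115)/(-302) = (33 + 2*180)/(-15387) - 142/(-302) = (33 + 360)*(-1/15387) - 142*(-1/302) = 393*(-1/15387) + 71/151 = -131/5129 + 71/151 = 344378/774479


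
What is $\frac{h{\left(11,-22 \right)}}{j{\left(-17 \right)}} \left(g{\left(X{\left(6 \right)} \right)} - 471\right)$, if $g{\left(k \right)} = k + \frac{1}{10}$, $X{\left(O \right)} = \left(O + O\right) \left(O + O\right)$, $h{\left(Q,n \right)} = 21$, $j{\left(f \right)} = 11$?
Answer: $- \frac{68649}{110} \approx -624.08$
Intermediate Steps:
$X{\left(O \right)} = 4 O^{2}$ ($X{\left(O \right)} = 2 O 2 O = 4 O^{2}$)
$g{\left(k \right)} = \frac{1}{10} + k$ ($g{\left(k \right)} = k + \frac{1}{10} = \frac{1}{10} + k$)
$\frac{h{\left(11,-22 \right)}}{j{\left(-17 \right)}} \left(g{\left(X{\left(6 \right)} \right)} - 471\right) = \frac{21}{11} \left(\left(\frac{1}{10} + 4 \cdot 6^{2}\right) - 471\right) = 21 \cdot \frac{1}{11} \left(\left(\frac{1}{10} + 4 \cdot 36\right) - 471\right) = \frac{21 \left(\left(\frac{1}{10} + 144\right) - 471\right)}{11} = \frac{21 \left(\frac{1441}{10} - 471\right)}{11} = \frac{21}{11} \left(- \frac{3269}{10}\right) = - \frac{68649}{110}$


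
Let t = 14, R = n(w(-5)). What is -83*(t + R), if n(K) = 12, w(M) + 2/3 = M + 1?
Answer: -2158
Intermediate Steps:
w(M) = 1/3 + M (w(M) = -2/3 + (M + 1) = -2/3 + (1 + M) = 1/3 + M)
R = 12
-83*(t + R) = -83*(14 + 12) = -83*26 = -2158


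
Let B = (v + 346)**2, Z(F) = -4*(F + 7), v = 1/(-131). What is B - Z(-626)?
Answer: 2011864989/17161 ≈ 1.1723e+5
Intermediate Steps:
v = -1/131 ≈ -0.0076336
Z(F) = -28 - 4*F (Z(F) = -4*(7 + F) = -28 - 4*F)
B = 2054355625/17161 (B = (-1/131 + 346)**2 = (45325/131)**2 = 2054355625/17161 ≈ 1.1971e+5)
B - Z(-626) = 2054355625/17161 - (-28 - 4*(-626)) = 2054355625/17161 - (-28 + 2504) = 2054355625/17161 - 1*2476 = 2054355625/17161 - 2476 = 2011864989/17161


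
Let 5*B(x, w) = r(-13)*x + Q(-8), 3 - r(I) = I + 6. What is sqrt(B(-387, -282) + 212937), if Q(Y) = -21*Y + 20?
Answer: sqrt(5305015)/5 ≈ 460.65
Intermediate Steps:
r(I) = -3 - I (r(I) = 3 - (I + 6) = 3 - (6 + I) = 3 + (-6 - I) = -3 - I)
Q(Y) = 20 - 21*Y
B(x, w) = 188/5 + 2*x (B(x, w) = ((-3 - 1*(-13))*x + (20 - 21*(-8)))/5 = ((-3 + 13)*x + (20 + 168))/5 = (10*x + 188)/5 = (188 + 10*x)/5 = 188/5 + 2*x)
sqrt(B(-387, -282) + 212937) = sqrt((188/5 + 2*(-387)) + 212937) = sqrt((188/5 - 774) + 212937) = sqrt(-3682/5 + 212937) = sqrt(1061003/5) = sqrt(5305015)/5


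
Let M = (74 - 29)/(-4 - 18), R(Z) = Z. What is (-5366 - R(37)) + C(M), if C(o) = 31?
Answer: -5372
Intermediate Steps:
M = -45/22 (M = 45/(-22) = 45*(-1/22) = -45/22 ≈ -2.0455)
(-5366 - R(37)) + C(M) = (-5366 - 1*37) + 31 = (-5366 - 37) + 31 = -5403 + 31 = -5372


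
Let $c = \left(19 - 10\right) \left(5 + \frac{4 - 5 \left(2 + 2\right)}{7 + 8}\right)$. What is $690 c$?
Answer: $24426$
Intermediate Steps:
$c = \frac{177}{5}$ ($c = 9 \left(5 + \frac{4 - 20}{15}\right) = 9 \left(5 + \left(4 - 20\right) \frac{1}{15}\right) = 9 \left(5 - \frac{16}{15}\right) = 9 \cdot \frac{59}{15} = \frac{177}{5} \approx 35.4$)
$690 c = 690 \cdot \frac{177}{5} = 24426$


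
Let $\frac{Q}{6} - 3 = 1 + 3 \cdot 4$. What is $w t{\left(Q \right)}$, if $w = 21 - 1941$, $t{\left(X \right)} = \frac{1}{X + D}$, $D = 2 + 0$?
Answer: $- \frac{960}{49} \approx -19.592$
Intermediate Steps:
$Q = 96$ ($Q = 18 + 6 \left(1 + 3 \cdot 4\right) = 18 + 6 \left(1 + 12\right) = 18 + 6 \cdot 13 = 18 + 78 = 96$)
$D = 2$
$t{\left(X \right)} = \frac{1}{2 + X}$ ($t{\left(X \right)} = \frac{1}{X + 2} = \frac{1}{2 + X}$)
$w = -1920$
$w t{\left(Q \right)} = - \frac{1920}{2 + 96} = - \frac{1920}{98} = \left(-1920\right) \frac{1}{98} = - \frac{960}{49}$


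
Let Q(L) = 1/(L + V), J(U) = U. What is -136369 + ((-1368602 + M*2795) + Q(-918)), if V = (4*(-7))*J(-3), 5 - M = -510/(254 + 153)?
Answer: -504911875355/339438 ≈ -1.4875e+6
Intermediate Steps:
M = 2545/407 (M = 5 - (-510)/(254 + 153) = 5 - (-510)/407 = 5 - 1*(-510/407) = 5 + 510/407 = 2545/407 ≈ 6.2531)
V = 84 (V = (4*(-7))*(-3) = -28*(-3) = 84)
Q(L) = 1/(84 + L) (Q(L) = 1/(L + 84) = 1/(84 + L))
-136369 + ((-1368602 + M*2795) + Q(-918)) = -136369 + ((-1368602 + (2545/407)*2795) + 1/(84 - 918)) = -136369 + ((-1368602 + 7113275/407) + 1/(-834)) = -136369 + (-549907739/407 - 1/834) = -136369 - 458623054733/339438 = -504911875355/339438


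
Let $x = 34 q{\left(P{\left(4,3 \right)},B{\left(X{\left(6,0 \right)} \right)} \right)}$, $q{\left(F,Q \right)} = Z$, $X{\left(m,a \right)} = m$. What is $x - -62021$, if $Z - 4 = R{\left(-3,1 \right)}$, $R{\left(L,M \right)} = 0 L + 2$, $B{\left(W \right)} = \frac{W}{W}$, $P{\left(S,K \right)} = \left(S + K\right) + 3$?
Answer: $62225$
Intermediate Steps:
$P{\left(S,K \right)} = 3 + K + S$ ($P{\left(S,K \right)} = \left(K + S\right) + 3 = 3 + K + S$)
$B{\left(W \right)} = 1$
$R{\left(L,M \right)} = 2$ ($R{\left(L,M \right)} = 0 + 2 = 2$)
$Z = 6$ ($Z = 4 + 2 = 6$)
$q{\left(F,Q \right)} = 6$
$x = 204$ ($x = 34 \cdot 6 = 204$)
$x - -62021 = 204 - -62021 = 204 + 62021 = 62225$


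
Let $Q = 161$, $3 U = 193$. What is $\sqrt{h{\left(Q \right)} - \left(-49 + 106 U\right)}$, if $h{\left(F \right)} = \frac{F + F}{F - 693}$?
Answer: $\frac{i \sqrt{87995118}}{114} \approx 82.286 i$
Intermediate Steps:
$U = \frac{193}{3}$ ($U = \frac{1}{3} \cdot 193 = \frac{193}{3} \approx 64.333$)
$h{\left(F \right)} = \frac{2 F}{-693 + F}$
$\sqrt{h{\left(Q \right)} - \left(-49 + 106 U\right)} = \sqrt{2 \cdot 161 \frac{1}{-693 + 161} + \left(\left(-106\right) \frac{193}{3} + 49\right)} = \sqrt{2 \cdot 161 \frac{1}{-532} + \left(- \frac{20458}{3} + 49\right)} = \sqrt{2 \cdot 161 \left(- \frac{1}{532}\right) - \frac{20311}{3}} = \sqrt{- \frac{23}{38} - \frac{20311}{3}} = \sqrt{- \frac{771887}{114}} = \frac{i \sqrt{87995118}}{114}$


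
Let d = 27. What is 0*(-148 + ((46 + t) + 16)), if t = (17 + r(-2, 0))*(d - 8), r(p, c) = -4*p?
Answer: 0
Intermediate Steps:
t = 475 (t = (17 - 4*(-2))*(27 - 8) = (17 + 8)*19 = 25*19 = 475)
0*(-148 + ((46 + t) + 16)) = 0*(-148 + ((46 + 475) + 16)) = 0*(-148 + (521 + 16)) = 0*(-148 + 537) = 0*389 = 0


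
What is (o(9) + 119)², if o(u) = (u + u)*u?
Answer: 78961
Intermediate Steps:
o(u) = 2*u² (o(u) = (2*u)*u = 2*u²)
(o(9) + 119)² = (2*9² + 119)² = (2*81 + 119)² = (162 + 119)² = 281² = 78961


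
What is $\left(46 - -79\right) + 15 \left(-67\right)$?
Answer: $-880$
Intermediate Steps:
$\left(46 - -79\right) + 15 \left(-67\right) = \left(46 + 79\right) - 1005 = 125 - 1005 = -880$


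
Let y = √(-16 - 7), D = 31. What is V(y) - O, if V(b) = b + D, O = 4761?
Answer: -4730 + I*√23 ≈ -4730.0 + 4.7958*I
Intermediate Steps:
y = I*√23 (y = √(-23) = I*√23 ≈ 4.7958*I)
V(b) = 31 + b (V(b) = b + 31 = 31 + b)
V(y) - O = (31 + I*√23) - 1*4761 = (31 + I*√23) - 4761 = -4730 + I*√23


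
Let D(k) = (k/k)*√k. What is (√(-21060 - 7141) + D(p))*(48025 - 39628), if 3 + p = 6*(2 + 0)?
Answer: 25191 + 8397*I*√28201 ≈ 25191.0 + 1.4101e+6*I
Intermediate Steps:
p = 9 (p = -3 + 6*(2 + 0) = -3 + 6*2 = -3 + 12 = 9)
D(k) = √k (D(k) = 1*√k = √k)
(√(-21060 - 7141) + D(p))*(48025 - 39628) = (√(-21060 - 7141) + √9)*(48025 - 39628) = (√(-28201) + 3)*8397 = (I*√28201 + 3)*8397 = (3 + I*√28201)*8397 = 25191 + 8397*I*√28201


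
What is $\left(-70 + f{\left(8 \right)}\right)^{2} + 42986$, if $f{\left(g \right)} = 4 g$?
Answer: $44430$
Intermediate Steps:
$\left(-70 + f{\left(8 \right)}\right)^{2} + 42986 = \left(-70 + 4 \cdot 8\right)^{2} + 42986 = \left(-70 + 32\right)^{2} + 42986 = \left(-38\right)^{2} + 42986 = 1444 + 42986 = 44430$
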